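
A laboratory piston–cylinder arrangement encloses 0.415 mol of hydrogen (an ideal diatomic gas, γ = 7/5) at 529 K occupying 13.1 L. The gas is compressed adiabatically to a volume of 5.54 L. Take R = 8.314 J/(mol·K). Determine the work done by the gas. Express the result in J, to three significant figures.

Adiabatic: TV^(γ−1) = const with γ = 7/5.
T₂ = T₁ (V₁/V₂)^(γ−1) = 529 × (13.1/5.54)^0.4 = 529 × 1.411 = 746.4 K.
W_by = nCᵥ(T₁ − T₂) = (0.415)(20.79)(529 − 746.4) = -1875 J.

W ≈ -1880 J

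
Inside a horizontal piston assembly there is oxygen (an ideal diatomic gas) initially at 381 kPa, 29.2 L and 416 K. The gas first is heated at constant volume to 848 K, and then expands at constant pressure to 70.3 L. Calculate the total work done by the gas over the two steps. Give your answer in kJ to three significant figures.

W_total ≈ 31.9 kJ

Step 1 (isochoric): W = 0 (constant volume).
After step 1: P = 776.7 kPa (V unchanged).
Step 2 (isobaric): W = PΔV = (776.7 kPa)(70.3 − 29.2 L) = 31920 J.
W_total = 0 + 31920 = 31920 J.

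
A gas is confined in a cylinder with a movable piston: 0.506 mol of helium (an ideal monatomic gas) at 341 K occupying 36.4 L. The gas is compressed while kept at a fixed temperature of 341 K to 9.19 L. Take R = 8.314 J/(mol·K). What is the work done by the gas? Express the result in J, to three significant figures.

W ≈ -1970 J

Isothermal: W = nRT ln(V₂/V₁).
W = (0.506)(8.314)(341) × ln(9.19/36.4)
  = 1435 × -1.376
W_by_gas = -1975 J.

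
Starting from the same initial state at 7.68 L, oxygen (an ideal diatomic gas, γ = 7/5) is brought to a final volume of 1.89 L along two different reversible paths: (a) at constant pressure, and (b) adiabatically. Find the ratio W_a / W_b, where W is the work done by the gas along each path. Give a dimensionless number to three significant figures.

Path (a) isobaric: W = P₁(V₂ − V₁) → W_a/(P₁V₁) = -0.7539.
Path (b) adiabatic: W = P₁V₁(1 − (V₁/V₂)^(γ−1))/(γ−1) → W_b/(P₁V₁) = -1.88.
W_a / W_b = -0.7539 / -1.88 = 0.401.

W_a / W_b ≈ 0.401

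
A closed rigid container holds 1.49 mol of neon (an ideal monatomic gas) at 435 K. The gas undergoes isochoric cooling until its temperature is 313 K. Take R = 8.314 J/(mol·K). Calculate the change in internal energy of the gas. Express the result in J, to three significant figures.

ΔU ≈ -2270 J

Constant volume ⇒ W = 0, so Q = ΔU = nCᵥΔT with Cᵥ = 3R/2 = 12.47 J/(mol·K).
ΔU = (1.49)(12.47)(313 − 435) = -2267 J.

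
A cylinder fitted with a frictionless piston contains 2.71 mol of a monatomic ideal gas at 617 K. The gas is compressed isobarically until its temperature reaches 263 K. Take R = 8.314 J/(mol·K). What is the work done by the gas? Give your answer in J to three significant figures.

Isobaric: W = P ΔV = nR ΔT.
W = (2.71)(8.314)(263 − 617) = -7976 J.

W ≈ -7980 J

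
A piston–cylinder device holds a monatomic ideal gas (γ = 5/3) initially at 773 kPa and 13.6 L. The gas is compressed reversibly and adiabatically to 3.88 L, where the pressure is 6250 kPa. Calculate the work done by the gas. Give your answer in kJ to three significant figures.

W ≈ -20.6 kJ

Adiabatic: W = (P₁V₁ − P₂V₂)/(γ − 1) with γ = 5/3.
P₁V₁ = 10513 J, P₂V₂ = 24250 J.
W = (10513 − 24250) / 0.6667 = -20606 J.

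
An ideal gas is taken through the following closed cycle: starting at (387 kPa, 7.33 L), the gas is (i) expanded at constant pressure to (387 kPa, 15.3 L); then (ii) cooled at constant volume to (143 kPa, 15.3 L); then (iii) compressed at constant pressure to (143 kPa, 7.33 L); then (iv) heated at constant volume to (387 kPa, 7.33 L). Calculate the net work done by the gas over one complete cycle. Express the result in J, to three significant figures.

W_net ≈ 1940 J

Constant-volume legs do no work.
W(i) = (387)(15.3 − 7.33) = 3084 J; W(iii) = (143)(7.33 − 15.3) = -1140 J.
W_net = 3084 − 1140 = 1945 J (the clockwise enclosed area).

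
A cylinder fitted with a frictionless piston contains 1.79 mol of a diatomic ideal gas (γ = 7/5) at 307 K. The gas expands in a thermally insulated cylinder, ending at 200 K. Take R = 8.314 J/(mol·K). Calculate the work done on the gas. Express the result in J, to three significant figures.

W ≈ -3980 J

Adiabatic ⇒ Q = 0, so W_by = −ΔU = nCᵥ(T₁ − T₂).
Cᵥ = 5R/2 = 20.79 J/(mol·K).
W = (1.79)(20.79)(307 − 200) = 3981 J.
Work on gas = −W_by = -3981 J.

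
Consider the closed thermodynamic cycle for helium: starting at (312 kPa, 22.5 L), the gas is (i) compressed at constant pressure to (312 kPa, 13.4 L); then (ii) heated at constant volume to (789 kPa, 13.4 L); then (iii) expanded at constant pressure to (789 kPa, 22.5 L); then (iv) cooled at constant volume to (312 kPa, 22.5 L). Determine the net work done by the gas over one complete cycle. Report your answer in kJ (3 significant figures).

W_net ≈ 4.34 kJ

Constant-volume legs do no work.
W(i) = (312)(13.4 − 22.5) = -2839 J; W(iii) = (789)(22.5 − 13.4) = 7180 J.
W_net = -2839 + 7180 = 4341 J (the clockwise enclosed area).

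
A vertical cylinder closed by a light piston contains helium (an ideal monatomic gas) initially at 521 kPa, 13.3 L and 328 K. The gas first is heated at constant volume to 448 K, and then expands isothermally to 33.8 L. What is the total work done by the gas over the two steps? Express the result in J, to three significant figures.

W_total ≈ 8830 J

Step 1 (isochoric): W = 0 (constant volume).
After step 1: P = 711.6 kPa (V unchanged).
Step 2 (isothermal): W = P₁V₁ ln(V₂/V₁) = (9464) ln(33.8/13.3) = 8827 J.
W_total = 0 + 8827 = 8827 J.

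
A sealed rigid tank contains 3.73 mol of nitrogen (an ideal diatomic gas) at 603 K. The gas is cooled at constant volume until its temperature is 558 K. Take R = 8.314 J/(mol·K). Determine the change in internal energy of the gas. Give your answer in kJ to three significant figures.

Constant volume ⇒ W = 0, so Q = ΔU = nCᵥΔT with Cᵥ = 5R/2 = 20.79 J/(mol·K).
ΔU = (3.73)(20.79)(558 − 603) = -3489 J.

ΔU ≈ -3.49 kJ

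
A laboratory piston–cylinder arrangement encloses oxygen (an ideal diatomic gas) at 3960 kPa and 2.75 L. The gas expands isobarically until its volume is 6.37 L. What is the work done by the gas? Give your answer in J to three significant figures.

Isobaric: W = P ΔV.
W = (3960 kPa)(6.37 − 2.75 L) = (3960)(3.62) = 14335 J.

W ≈ 14300 J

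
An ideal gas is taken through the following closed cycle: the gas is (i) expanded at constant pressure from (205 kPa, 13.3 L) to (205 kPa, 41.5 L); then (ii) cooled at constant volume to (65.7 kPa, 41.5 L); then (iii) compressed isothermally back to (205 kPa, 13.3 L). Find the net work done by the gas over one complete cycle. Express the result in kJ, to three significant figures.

Leg (i): W = PΔV = (205)(41.5 − 13.3) = 5781 J.
Leg (ii): W = 0.
Leg (iii): W = PᵢVᵢ ln(V_f/Vᵢ) = (2727) ln(13.3/41.5) = -3103 J.
W_net = 5781 − 3103 = 2678 J.

W_net ≈ 2.68 kJ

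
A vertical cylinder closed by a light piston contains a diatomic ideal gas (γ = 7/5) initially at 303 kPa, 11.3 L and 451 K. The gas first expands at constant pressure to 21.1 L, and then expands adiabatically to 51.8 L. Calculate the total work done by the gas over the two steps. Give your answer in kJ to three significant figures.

W_total ≈ 7.79 kJ

Step 1 (isobaric): W = PΔV = (303 kPa)(21.1 − 11.3 L) = 2969 J.
After step 1: P = 303 kPa, V = 21.1 L, T = 842.1 K.
Step 2 (adiabatic): W = (P₁V₁ − P₂V₂)/(γ−1) = (6393 − 4464)/0.4 = 4824 J.
W_total = 2969 + 4824 = 7793 J.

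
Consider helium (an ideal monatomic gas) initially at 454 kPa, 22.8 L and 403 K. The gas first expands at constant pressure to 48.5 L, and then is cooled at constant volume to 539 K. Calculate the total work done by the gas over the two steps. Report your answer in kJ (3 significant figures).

Step 1 (isobaric): W = PΔV = (454 kPa)(48.5 − 22.8 L) = 11668 J.
Step 2 (isochoric): W = 0 (constant volume).
W_total = 11668 + 0 = 11668 J.

W_total ≈ 11.7 kJ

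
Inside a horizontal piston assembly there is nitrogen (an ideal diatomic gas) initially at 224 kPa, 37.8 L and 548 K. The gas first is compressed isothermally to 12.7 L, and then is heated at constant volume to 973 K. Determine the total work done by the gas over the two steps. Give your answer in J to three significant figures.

W_total ≈ -9240 J

Step 1 (isothermal): W = P₁V₁ ln(V₂/V₁) = (8467) ln(12.7/37.8) = -9235 J.
Step 2 (isochoric): W = 0 (constant volume).
W_total = -9235 + 0 = -9235 J.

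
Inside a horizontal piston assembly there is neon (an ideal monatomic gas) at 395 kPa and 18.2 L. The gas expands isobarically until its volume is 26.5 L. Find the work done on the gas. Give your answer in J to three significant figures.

W ≈ -3280 J

Isobaric: W = P ΔV.
W = (395 kPa)(26.5 − 18.2 L) = (395)(8.3) = 3279 J.
Work on gas = −W_by = -3279 J.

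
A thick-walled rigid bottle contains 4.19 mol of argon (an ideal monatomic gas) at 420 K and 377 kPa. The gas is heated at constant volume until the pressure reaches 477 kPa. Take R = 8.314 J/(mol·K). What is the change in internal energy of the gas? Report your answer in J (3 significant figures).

ΔU ≈ 5820 J

Constant volume ⇒ W = 0, so Q = ΔU = nCᵥΔT with Cᵥ = 3R/2 = 12.47 J/(mol·K).
At constant V, T₂/T₁ = P₂/P₁ ⇒ ΔT = T₁(P₂/P₁ − 1) = 420·(477/377 − 1) = 111.4 K.
ΔU = (4.19)(12.47)(111.4) = 5821 J.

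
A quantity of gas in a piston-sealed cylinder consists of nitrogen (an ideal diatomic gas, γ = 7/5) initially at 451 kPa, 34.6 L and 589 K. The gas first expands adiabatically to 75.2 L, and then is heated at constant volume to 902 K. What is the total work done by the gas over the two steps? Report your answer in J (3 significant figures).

W_total ≈ 10400 J

Step 1 (adiabatic): W = (P₁V₁ − P₂V₂)/(γ−1) = (15605 − 11439)/0.4 = 10413 J.
Step 2 (isochoric): W = 0 (constant volume).
W_total = 10413 + 0 = 10413 J.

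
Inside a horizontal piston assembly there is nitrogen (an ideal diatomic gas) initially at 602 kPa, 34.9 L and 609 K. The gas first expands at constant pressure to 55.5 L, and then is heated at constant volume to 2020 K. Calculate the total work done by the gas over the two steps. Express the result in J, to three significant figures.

W_total ≈ 12400 J

Step 1 (isobaric): W = PΔV = (602 kPa)(55.5 − 34.9 L) = 12401 J.
Step 2 (isochoric): W = 0 (constant volume).
W_total = 12401 + 0 = 12401 J.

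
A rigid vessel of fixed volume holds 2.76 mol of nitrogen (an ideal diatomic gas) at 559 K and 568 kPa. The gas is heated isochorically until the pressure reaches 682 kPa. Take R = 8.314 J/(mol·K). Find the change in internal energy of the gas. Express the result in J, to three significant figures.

ΔU ≈ 6440 J

Constant volume ⇒ W = 0, so Q = ΔU = nCᵥΔT with Cᵥ = 5R/2 = 20.79 J/(mol·K).
At constant V, T₂/T₁ = P₂/P₁ ⇒ ΔT = T₁(P₂/P₁ − 1) = 559·(682/568 − 1) = 112.2 K.
ΔU = (2.76)(20.79)(112.2) = 6436 J.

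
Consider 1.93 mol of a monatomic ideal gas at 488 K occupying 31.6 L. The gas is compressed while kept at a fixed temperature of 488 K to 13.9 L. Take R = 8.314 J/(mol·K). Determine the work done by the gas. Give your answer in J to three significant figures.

Isothermal: W = nRT ln(V₂/V₁).
W = (1.93)(8.314)(488) × ln(13.9/31.6)
  = 7830 × -0.8213
W_by_gas = -6431 J.

W ≈ -6430 J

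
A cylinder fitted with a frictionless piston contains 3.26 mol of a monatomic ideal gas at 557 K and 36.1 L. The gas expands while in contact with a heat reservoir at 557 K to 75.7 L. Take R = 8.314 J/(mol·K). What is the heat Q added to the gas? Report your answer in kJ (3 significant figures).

Q ≈ 11.2 kJ

Isothermal ⇒ ΔU = 0, so Q = W = nRT ln(V₂/V₁).
Q = (3.26)(8.314)(557) ln(75.7/36.1) = 15097 × 0.7405 = 11179 J.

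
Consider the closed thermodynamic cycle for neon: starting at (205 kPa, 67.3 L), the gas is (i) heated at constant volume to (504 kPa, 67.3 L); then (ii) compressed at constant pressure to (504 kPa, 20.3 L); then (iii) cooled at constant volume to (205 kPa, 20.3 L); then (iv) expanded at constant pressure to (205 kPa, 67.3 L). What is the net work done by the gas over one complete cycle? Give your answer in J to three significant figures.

Constant-volume legs do no work.
W(ii) = (504)(20.3 − 67.3) = -23688 J; W(iv) = (205)(67.3 − 20.3) = 9635 J.
W_net = -23688 + 9635 = -14053 J (the counter-clockwise enclosed area).

W_net ≈ -14100 J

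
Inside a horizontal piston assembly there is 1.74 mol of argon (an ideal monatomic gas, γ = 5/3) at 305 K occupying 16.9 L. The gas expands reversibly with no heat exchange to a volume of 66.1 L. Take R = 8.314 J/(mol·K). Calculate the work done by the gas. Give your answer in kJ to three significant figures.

Adiabatic: TV^(γ−1) = const with γ = 5/3.
T₂ = T₁ (V₁/V₂)^(γ−1) = 305 × (16.9/66.1)^0.667 = 305 × 0.4028 = 122.9 K.
W_by = nCᵥ(T₁ − T₂) = (1.74)(12.47)(305 − 122.9) = 3952 J.

W ≈ 3.95 kJ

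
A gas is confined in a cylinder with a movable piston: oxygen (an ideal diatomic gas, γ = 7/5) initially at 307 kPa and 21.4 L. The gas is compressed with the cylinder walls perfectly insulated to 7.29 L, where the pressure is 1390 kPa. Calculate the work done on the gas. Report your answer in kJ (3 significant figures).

W ≈ 8.91 kJ

Adiabatic: W = (P₁V₁ − P₂V₂)/(γ − 1) with γ = 7/5.
P₁V₁ = 6570 J, P₂V₂ = 10133 J.
W = (6570 − 10133) / 0.4 = -8908 J.
Work on gas = −W_by = 8908 J.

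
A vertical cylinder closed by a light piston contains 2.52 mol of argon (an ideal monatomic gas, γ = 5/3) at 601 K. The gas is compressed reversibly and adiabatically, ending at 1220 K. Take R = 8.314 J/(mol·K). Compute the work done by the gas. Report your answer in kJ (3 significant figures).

Adiabatic ⇒ Q = 0, so W_by = −ΔU = nCᵥ(T₁ − T₂).
Cᵥ = 3R/2 = 12.47 J/(mol·K).
W = (2.52)(12.47)(601 − 1220) = -19453 J.

W ≈ -19.5 kJ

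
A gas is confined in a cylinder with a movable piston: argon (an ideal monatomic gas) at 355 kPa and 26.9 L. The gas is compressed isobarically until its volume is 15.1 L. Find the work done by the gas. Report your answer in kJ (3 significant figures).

W ≈ -4.19 kJ

Isobaric: W = P ΔV.
W = (355 kPa)(15.1 − 26.9 L) = (355)(-11.8) = -4189 J.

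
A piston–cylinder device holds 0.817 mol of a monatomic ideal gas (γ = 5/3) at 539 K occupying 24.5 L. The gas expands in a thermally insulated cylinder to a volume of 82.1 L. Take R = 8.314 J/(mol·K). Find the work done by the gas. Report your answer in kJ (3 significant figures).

W ≈ 3.04 kJ

Adiabatic: TV^(γ−1) = const with γ = 5/3.
T₂ = T₁ (V₁/V₂)^(γ−1) = 539 × (24.5/82.1)^0.667 = 539 × 0.4466 = 240.7 K.
W_by = nCᵥ(T₁ − T₂) = (0.817)(12.47)(539 − 240.7) = 3039 J.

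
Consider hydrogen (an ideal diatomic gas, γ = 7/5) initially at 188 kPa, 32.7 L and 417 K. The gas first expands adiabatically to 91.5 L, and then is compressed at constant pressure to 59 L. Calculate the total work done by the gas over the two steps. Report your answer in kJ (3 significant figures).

Step 1 (adiabatic): W = (P₁V₁ − P₂V₂)/(γ−1) = (6148 − 4073)/0.4 = 5186 J.
After step 1: P = 44.52 kPa, V = 91.5 L, T = 276.3 K.
Step 2 (isobaric): W = PΔV = (44.52 kPa)(59 − 91.5 L) = -1447 J.
W_total = 5186 − 1447 = 3739 J.

W_total ≈ 3.74 kJ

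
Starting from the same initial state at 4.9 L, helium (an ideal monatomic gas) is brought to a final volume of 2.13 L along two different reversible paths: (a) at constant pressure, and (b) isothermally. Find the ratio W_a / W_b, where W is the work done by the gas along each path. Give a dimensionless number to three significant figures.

Path (a) isobaric: W = P₁(V₂ − V₁) → W_a/(P₁V₁) = -0.5653.
Path (b) isothermal: W = P₁V₁ ln(V₂/V₁) → W_b/(P₁V₁) = -0.8331.
W_a / W_b = -0.5653 / -0.8331 = 0.6785.

W_a / W_b ≈ 0.679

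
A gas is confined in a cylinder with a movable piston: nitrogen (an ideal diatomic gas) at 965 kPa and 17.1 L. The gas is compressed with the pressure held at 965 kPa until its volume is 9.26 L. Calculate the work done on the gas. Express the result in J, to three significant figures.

W ≈ 7570 J

Isobaric: W = P ΔV.
W = (965 kPa)(9.26 − 17.1 L) = (965)(-7.84) = -7566 J.
Work on gas = −W_by = 7566 J.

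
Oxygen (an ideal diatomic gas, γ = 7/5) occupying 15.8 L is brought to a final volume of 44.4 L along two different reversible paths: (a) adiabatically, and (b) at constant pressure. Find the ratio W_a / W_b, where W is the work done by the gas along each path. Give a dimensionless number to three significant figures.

Path (a) adiabatic: W = P₁V₁(1 − (V₁/V₂)^(γ−1))/(γ−1) → W_a/(P₁V₁) = 0.8463.
Path (b) isobaric: W = P₁(V₂ − V₁) → W_b/(P₁V₁) = 1.81.
W_a / W_b = 0.8463 / 1.81 = 0.4676.

W_a / W_b ≈ 0.468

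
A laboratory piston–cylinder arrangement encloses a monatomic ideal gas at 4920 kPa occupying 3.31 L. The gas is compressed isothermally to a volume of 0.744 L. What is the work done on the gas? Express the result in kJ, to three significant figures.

W ≈ 24.3 kJ

Isothermal: W = nRT ln(V₂/V₁) = P₁V₁ ln(V₂/V₁).
P₁V₁ = (4920 kPa)(3.31 L) = 16285 J.
W = 16285 × ln(0.744/3.31) = 16285 × -1.493
W_by_gas = -24308 J; work on gas = −W_by = 24308 J.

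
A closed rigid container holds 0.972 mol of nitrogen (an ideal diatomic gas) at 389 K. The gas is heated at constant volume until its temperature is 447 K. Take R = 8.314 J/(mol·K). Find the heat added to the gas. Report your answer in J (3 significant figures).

Constant volume ⇒ W = 0, so Q = ΔU = nCᵥΔT with Cᵥ = 5R/2 = 20.79 J/(mol·K).
ΔU = (0.972)(20.79)(447 − 389) = 1172 J.

Q ≈ 1170 J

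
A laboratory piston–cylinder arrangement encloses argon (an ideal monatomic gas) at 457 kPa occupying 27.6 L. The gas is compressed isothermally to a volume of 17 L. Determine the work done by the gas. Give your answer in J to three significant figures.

W ≈ -6110 J

Isothermal: W = nRT ln(V₂/V₁) = P₁V₁ ln(V₂/V₁).
P₁V₁ = (457 kPa)(27.6 L) = 12613 J.
W = 12613 × ln(17/27.6) = 12613 × -0.4846
W_by_gas = -6112 J.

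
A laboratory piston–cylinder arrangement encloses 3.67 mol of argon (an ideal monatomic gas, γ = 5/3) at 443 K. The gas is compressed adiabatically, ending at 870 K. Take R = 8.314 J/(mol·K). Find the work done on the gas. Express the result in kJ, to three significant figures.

Adiabatic ⇒ Q = 0, so W_by = −ΔU = nCᵥ(T₁ − T₂).
Cᵥ = 3R/2 = 12.47 J/(mol·K).
W = (3.67)(12.47)(443 − 870) = -19543 J.
Work on gas = −W_by = 19543 J.

W ≈ 19.5 kJ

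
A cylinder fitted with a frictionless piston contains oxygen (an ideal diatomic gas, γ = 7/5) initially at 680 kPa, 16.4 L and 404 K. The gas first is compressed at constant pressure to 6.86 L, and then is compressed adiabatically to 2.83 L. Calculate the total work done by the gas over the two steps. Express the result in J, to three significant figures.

W_total ≈ -11400 J

Step 1 (isobaric): W = PΔV = (680 kPa)(6.86 − 16.4 L) = -6487 J.
After step 1: P = 680 kPa, V = 6.86 L, T = 169 K.
Step 2 (adiabatic): W = (P₁V₁ − P₂V₂)/(γ−1) = (4665 − 6647)/0.4 = -4956 J.
W_total = -6487 − 4956 = -11444 J.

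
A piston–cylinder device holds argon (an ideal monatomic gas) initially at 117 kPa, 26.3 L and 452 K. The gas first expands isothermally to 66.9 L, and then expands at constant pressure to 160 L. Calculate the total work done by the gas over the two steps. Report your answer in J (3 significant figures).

W_total ≈ 7160 J

Step 1 (isothermal): W = P₁V₁ ln(V₂/V₁) = (3077) ln(66.9/26.3) = 2873 J.
After step 1: P = 46 kPa, V = 66.9 L, T = 452 K.
Step 2 (isobaric): W = PΔV = (46 kPa)(160 − 66.9 L) = 4282 J.
W_total = 2873 + 4282 = 7155 J.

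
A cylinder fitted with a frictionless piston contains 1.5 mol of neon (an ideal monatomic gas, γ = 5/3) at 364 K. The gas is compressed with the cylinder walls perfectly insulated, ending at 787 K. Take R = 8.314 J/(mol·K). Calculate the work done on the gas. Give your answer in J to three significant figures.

Adiabatic ⇒ Q = 0, so W_by = −ΔU = nCᵥ(T₁ − T₂).
Cᵥ = 3R/2 = 12.47 J/(mol·K).
W = (1.5)(12.47)(364 − 787) = -7913 J.
Work on gas = −W_by = 7913 J.

W ≈ 7910 J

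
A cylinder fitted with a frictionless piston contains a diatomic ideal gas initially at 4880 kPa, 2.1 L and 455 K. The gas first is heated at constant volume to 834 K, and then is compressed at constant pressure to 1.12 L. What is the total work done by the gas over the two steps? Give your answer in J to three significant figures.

Step 1 (isochoric): W = 0 (constant volume).
After step 1: P = 8945 kPa (V unchanged).
Step 2 (isobaric): W = PΔV = (8945 kPa)(1.12 − 2.1 L) = -8766 J.
W_total = 0 − 8766 = -8766 J.

W_total ≈ -8770 J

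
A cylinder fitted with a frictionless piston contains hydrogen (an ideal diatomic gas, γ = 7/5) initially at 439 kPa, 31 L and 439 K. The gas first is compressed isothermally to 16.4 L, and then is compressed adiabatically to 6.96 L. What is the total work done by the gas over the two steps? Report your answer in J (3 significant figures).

W_total ≈ -22600 J

Step 1 (isothermal): W = P₁V₁ ln(V₂/V₁) = (13609) ln(16.4/31) = -8665 J.
After step 1: P = 829.8 kPa, V = 16.4 L, T = 439 K.
Step 2 (adiabatic): W = (P₁V₁ − P₂V₂)/(γ−1) = (13609 − 19174)/0.4 = -13913 J.
W_total = -8665 − 13913 = -22578 J.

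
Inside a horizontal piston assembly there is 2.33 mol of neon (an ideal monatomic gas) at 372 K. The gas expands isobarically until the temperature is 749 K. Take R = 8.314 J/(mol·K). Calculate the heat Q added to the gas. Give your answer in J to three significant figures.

Q ≈ 18300 J

Isobaric: W = nRΔT = (2.33)(8.314)(377) = 7303 J.
ΔU = nCᵥΔT with Cᵥ = 3R/2: ΔU = (2.33)(12.47)(377) = 10955 J.
Q = ΔU + W = 10955 + 7303 = 18258 J.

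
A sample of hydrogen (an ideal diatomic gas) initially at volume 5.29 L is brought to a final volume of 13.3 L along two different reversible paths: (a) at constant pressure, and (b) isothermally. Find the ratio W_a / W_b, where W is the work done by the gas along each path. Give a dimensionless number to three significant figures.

Path (a) isobaric: W = P₁(V₂ − V₁) → W_a/(P₁V₁) = 1.514.
Path (b) isothermal: W = P₁V₁ ln(V₂/V₁) → W_b/(P₁V₁) = 0.9219.
W_a / W_b = 1.514 / 0.9219 = 1.642.

W_a / W_b ≈ 1.64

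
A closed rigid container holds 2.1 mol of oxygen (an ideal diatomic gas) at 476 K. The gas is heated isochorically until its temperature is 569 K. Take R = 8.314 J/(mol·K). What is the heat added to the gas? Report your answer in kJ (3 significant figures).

Q ≈ 4.06 kJ

Constant volume ⇒ W = 0, so Q = ΔU = nCᵥΔT with Cᵥ = 5R/2 = 20.79 J/(mol·K).
ΔU = (2.1)(20.79)(569 − 476) = 4059 J.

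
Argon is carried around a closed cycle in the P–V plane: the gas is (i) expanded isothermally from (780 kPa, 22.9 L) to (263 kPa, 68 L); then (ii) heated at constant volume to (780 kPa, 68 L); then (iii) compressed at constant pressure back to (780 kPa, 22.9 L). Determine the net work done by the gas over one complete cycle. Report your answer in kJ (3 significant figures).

W_net ≈ -15.7 kJ

Leg (i): W = PᵢVᵢ ln(V_f/Vᵢ) = (17862) ln(68/22.9) = 19440 J.
Leg (ii): W = 0.
Leg (iii): W = PΔV = (780)(22.9 − 68) = -35178 J.
W_net = 19440 − 35178 = -15738 J.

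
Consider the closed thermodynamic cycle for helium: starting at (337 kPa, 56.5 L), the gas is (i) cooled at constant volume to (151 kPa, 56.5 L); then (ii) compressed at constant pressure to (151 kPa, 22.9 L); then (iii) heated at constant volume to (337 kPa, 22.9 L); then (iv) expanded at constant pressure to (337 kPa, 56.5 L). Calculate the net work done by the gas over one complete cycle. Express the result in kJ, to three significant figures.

W_net ≈ 6.25 kJ

Constant-volume legs do no work.
W(ii) = (151)(22.9 − 56.5) = -5074 J; W(iv) = (337)(56.5 − 22.9) = 11323 J.
W_net = -5074 + 11323 = 6250 J (the clockwise enclosed area).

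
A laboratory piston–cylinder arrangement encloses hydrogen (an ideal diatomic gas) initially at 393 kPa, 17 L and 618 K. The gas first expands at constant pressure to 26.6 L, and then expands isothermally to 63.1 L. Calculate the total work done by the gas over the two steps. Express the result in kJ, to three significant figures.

W_total ≈ 12.8 kJ

Step 1 (isobaric): W = PΔV = (393 kPa)(26.6 − 17 L) = 3773 J.
After step 1: P = 393 kPa, V = 26.6 L, T = 967 K.
Step 2 (isothermal): W = P₁V₁ ln(V₂/V₁) = (10454) ln(63.1/26.6) = 9030 J.
W_total = 3773 + 9030 = 12803 J.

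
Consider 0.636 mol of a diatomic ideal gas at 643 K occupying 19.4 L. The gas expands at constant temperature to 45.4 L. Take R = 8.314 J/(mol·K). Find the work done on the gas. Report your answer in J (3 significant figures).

W ≈ -2890 J

Isothermal: W = nRT ln(V₂/V₁).
W = (0.636)(8.314)(643) × ln(45.4/19.4)
  = 3400 × 0.8502
W_by_gas = 2891 J; work on gas = −W_by = -2891 J.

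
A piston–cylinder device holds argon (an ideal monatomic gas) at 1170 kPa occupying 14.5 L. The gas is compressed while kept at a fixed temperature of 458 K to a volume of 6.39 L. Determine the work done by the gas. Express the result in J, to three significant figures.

W ≈ -13900 J

Isothermal: W = nRT ln(V₂/V₁) = P₁V₁ ln(V₂/V₁).
P₁V₁ = (1170 kPa)(14.5 L) = 16965 J.
W = 16965 × ln(6.39/14.5) = 16965 × -0.8194
W_by_gas = -13901 J.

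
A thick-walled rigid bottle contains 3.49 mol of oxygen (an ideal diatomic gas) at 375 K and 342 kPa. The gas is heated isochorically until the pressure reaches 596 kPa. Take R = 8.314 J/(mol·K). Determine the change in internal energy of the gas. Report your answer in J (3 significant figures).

ΔU ≈ 20200 J

Constant volume ⇒ W = 0, so Q = ΔU = nCᵥΔT with Cᵥ = 5R/2 = 20.79 J/(mol·K).
At constant V, T₂/T₁ = P₂/P₁ ⇒ ΔT = T₁(P₂/P₁ − 1) = 375·(596/342 − 1) = 278.5 K.
ΔU = (3.49)(20.79)(278.5) = 20203 J.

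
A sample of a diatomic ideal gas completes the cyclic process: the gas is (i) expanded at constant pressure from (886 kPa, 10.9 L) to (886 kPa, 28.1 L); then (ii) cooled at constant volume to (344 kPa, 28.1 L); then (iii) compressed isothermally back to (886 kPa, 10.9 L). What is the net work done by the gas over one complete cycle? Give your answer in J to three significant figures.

W_net ≈ 6090 J

Leg (i): W = PΔV = (886)(28.1 − 10.9) = 15239 J.
Leg (ii): W = 0.
Leg (iii): W = PᵢVᵢ ln(V_f/Vᵢ) = (9666) ln(10.9/28.1) = -9154 J.
W_net = 15239 − 9154 = 6085 J.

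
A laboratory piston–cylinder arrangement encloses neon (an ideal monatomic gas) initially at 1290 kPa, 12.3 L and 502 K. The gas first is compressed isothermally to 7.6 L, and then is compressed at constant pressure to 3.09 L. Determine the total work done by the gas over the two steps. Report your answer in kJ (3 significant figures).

W_total ≈ -17.1 kJ

Step 1 (isothermal): W = P₁V₁ ln(V₂/V₁) = (15867) ln(7.6/12.3) = -7639 J.
After step 1: P = 2088 kPa, V = 7.6 L, T = 502 K.
Step 2 (isobaric): W = PΔV = (2088 kPa)(3.09 − 7.6 L) = -9416 J.
W_total = -7639 − 9416 = -17055 J.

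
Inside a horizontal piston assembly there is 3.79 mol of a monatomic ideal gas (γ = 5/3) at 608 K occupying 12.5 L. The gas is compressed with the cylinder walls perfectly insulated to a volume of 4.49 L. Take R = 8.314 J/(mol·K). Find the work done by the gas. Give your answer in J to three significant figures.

W ≈ -28100 J

Adiabatic: TV^(γ−1) = const with γ = 5/3.
T₂ = T₁ (V₁/V₂)^(γ−1) = 608 × (12.5/4.49)^0.667 = 608 × 1.979 = 1203 K.
W_by = nCᵥ(T₁ − T₂) = (3.79)(12.47)(608 − 1203) = -28133 J.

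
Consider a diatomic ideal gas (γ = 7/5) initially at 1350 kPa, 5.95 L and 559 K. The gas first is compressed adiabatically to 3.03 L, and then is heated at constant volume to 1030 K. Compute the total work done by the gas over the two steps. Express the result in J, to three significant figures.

Step 1 (adiabatic): W = (P₁V₁ − P₂V₂)/(γ−1) = (8032 − 10522)/0.4 = -6223 J.
Step 2 (isochoric): W = 0 (constant volume).
W_total = -6223 + 0 = -6223 J.

W_total ≈ -6220 J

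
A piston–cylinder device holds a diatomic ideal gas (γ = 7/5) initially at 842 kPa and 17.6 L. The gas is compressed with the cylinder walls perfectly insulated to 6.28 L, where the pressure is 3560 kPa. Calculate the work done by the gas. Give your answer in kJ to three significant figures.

Adiabatic: W = (P₁V₁ − P₂V₂)/(γ − 1) with γ = 7/5.
P₁V₁ = 14819 J, P₂V₂ = 22357 J.
W = (14819 − 22357) / 0.4 = -18844 J.

W ≈ -18.8 kJ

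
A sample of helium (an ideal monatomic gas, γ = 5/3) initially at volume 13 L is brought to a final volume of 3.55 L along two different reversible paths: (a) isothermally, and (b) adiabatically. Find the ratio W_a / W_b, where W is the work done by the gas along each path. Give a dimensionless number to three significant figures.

W_a / W_b ≈ 0.629

Path (a) isothermal: W = P₁V₁ ln(V₂/V₁) → W_a/(P₁V₁) = -1.298.
Path (b) adiabatic: W = P₁V₁(1 − (V₁/V₂)^(γ−1))/(γ−1) → W_b/(P₁V₁) = -2.064.
W_a / W_b = -1.298 / -2.064 = 0.629.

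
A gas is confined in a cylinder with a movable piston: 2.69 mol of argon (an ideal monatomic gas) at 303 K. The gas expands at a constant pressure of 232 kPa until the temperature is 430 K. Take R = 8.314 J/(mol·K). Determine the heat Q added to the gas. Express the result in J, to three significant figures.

Isobaric: W = nRΔT = (2.69)(8.314)(127) = 2840 J.
ΔU = nCᵥΔT with Cᵥ = 3R/2: ΔU = (2.69)(12.47)(127) = 4260 J.
Q = ΔU + W = 4260 + 2840 = 7101 J.

Q ≈ 7100 J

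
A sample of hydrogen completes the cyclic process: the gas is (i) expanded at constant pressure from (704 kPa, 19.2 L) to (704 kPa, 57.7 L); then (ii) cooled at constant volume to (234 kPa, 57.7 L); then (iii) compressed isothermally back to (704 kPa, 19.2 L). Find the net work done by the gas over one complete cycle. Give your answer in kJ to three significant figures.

W_net ≈ 12.2 kJ

Leg (i): W = PΔV = (704)(57.7 − 19.2) = 27104 J.
Leg (ii): W = 0.
Leg (iii): W = PᵢVᵢ ln(V_f/Vᵢ) = (13502) ln(19.2/57.7) = -14857 J.
W_net = 27104 − 14857 = 12247 J.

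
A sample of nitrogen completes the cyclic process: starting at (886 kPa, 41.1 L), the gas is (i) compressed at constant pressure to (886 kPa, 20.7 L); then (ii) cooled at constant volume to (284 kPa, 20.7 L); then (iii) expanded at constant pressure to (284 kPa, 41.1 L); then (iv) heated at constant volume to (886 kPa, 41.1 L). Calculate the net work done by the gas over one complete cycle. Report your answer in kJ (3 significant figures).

Constant-volume legs do no work.
W(i) = (886)(20.7 − 41.1) = -18074 J; W(iii) = (284)(41.1 − 20.7) = 5794 J.
W_net = -18074 + 5794 = -12281 J (the counter-clockwise enclosed area).

W_net ≈ -12.3 kJ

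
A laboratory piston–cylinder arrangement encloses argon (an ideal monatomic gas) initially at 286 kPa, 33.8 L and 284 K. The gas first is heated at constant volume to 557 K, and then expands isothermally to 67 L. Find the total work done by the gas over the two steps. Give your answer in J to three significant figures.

W_total ≈ 13000 J

Step 1 (isochoric): W = 0 (constant volume).
After step 1: P = 560.9 kPa (V unchanged).
Step 2 (isothermal): W = P₁V₁ ln(V₂/V₁) = (18959) ln(67/33.8) = 12972 J.
W_total = 0 + 12972 = 12972 J.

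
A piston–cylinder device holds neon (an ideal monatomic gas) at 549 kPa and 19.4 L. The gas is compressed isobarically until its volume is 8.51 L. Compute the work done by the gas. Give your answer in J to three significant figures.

W ≈ -5980 J

Isobaric: W = P ΔV.
W = (549 kPa)(8.51 − 19.4 L) = (549)(-10.89) = -5979 J.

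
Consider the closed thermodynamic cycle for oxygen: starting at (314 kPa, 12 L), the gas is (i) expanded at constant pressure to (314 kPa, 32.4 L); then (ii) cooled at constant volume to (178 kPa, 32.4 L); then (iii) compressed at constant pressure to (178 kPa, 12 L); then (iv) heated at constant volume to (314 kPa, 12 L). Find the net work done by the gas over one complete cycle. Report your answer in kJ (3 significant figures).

Constant-volume legs do no work.
W(i) = (314)(32.4 − 12) = 6406 J; W(iii) = (178)(12 − 32.4) = -3631 J.
W_net = 6406 − 3631 = 2774 J (the clockwise enclosed area).

W_net ≈ 2.77 kJ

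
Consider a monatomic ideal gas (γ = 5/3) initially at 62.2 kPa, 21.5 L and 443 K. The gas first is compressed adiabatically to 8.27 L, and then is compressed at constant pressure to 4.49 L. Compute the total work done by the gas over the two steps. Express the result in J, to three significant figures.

W_total ≈ -2940 J

Step 1 (adiabatic): W = (P₁V₁ − P₂V₂)/(γ−1) = (1337 − 2528)/0.667 = -1787 J.
After step 1: P = 305.7 kPa, V = 8.27 L, T = 837.6 K.
Step 2 (isobaric): W = PΔV = (305.7 kPa)(4.49 − 8.27 L) = -1156 J.
W_total = -1787 − 1156 = -2942 J.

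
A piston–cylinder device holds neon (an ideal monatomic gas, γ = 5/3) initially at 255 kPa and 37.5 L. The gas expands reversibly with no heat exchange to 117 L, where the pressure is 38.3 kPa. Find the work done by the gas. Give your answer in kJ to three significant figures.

W ≈ 7.62 kJ

Adiabatic: W = (P₁V₁ − P₂V₂)/(γ − 1) with γ = 5/3.
P₁V₁ = 9562 J, P₂V₂ = 4481 J.
W = (9562 − 4481) / 0.6667 = 7622 J.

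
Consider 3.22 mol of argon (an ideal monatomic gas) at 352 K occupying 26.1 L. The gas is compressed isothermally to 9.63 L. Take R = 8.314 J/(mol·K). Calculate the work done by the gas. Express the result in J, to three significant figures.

Isothermal: W = nRT ln(V₂/V₁).
W = (3.22)(8.314)(352) × ln(9.63/26.1)
  = 9423 × -0.9971
W_by_gas = -9396 J.

W ≈ -9400 J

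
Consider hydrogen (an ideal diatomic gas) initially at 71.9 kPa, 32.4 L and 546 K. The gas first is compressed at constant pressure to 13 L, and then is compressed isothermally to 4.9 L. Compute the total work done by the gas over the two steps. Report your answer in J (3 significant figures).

Step 1 (isobaric): W = PΔV = (71.9 kPa)(13 − 32.4 L) = -1395 J.
After step 1: P = 71.9 kPa, V = 13 L, T = 219.1 K.
Step 2 (isothermal): W = P₁V₁ ln(V₂/V₁) = (934.7) ln(4.9/13) = -912 J.
W_total = -1395 − 912 = -2307 J.

W_total ≈ -2310 J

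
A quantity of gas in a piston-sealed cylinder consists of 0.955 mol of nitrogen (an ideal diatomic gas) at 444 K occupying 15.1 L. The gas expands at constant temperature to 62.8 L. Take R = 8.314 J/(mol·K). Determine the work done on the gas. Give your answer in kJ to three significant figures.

Isothermal: W = nRT ln(V₂/V₁).
W = (0.955)(8.314)(444) × ln(62.8/15.1)
  = 3525 × 1.425
W_by_gas = 5024 J; work on gas = −W_by = -5024 J.

W ≈ -5.02 kJ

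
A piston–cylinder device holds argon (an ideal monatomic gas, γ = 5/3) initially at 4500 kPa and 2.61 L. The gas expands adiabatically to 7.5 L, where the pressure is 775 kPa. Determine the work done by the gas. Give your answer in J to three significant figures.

W ≈ 8900 J

Adiabatic: W = (P₁V₁ − P₂V₂)/(γ − 1) with γ = 5/3.
P₁V₁ = 11745 J, P₂V₂ = 5812 J.
W = (11745 − 5812) / 0.6667 = 8899 J.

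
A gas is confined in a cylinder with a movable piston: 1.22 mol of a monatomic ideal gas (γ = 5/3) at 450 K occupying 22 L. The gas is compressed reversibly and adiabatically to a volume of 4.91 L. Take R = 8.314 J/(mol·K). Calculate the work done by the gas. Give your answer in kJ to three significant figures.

Adiabatic: TV^(γ−1) = const with γ = 5/3.
T₂ = T₁ (V₁/V₂)^(γ−1) = 450 × (22/4.91)^0.667 = 450 × 2.718 = 1223 K.
W_by = nCᵥ(T₁ − T₂) = (1.22)(12.47)(450 − 1223) = -11761 J.

W ≈ -11.8 kJ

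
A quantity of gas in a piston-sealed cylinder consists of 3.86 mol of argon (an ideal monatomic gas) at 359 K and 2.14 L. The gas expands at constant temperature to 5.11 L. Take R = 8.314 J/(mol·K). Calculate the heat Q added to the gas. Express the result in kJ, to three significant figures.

Isothermal ⇒ ΔU = 0, so Q = W = nRT ln(V₂/V₁).
Q = (3.86)(8.314)(359) ln(5.11/2.14) = 11521 × 0.8704 = 10028 J.

Q ≈ 10.0 kJ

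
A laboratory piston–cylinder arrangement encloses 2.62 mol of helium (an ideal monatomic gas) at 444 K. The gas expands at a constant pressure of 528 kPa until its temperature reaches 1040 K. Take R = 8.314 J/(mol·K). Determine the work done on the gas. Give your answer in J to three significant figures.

Isobaric: W = P ΔV = nR ΔT.
W = (2.62)(8.314)(1040 − 444) = 12982 J.
Work on gas = −W_by = -12982 J.

W ≈ -13000 J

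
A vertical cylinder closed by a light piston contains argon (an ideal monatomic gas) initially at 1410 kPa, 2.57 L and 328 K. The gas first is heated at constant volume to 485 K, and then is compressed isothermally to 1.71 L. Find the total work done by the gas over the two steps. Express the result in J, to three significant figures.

W_total ≈ -2180 J

Step 1 (isochoric): W = 0 (constant volume).
After step 1: P = 2085 kPa (V unchanged).
Step 2 (isothermal): W = P₁V₁ ln(V₂/V₁) = (5358) ln(1.71/2.57) = -2183 J.
W_total = 0 − 2183 = -2183 J.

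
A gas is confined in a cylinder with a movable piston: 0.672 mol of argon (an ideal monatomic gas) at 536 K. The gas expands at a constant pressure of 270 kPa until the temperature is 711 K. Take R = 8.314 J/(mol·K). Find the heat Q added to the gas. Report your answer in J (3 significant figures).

Q ≈ 2440 J

Isobaric: W = nRΔT = (0.672)(8.314)(175) = 977.7 J.
ΔU = nCᵥΔT with Cᵥ = 3R/2: ΔU = (0.672)(12.47)(175) = 1467 J.
Q = ΔU + W = 1467 + 977.7 = 2444 J.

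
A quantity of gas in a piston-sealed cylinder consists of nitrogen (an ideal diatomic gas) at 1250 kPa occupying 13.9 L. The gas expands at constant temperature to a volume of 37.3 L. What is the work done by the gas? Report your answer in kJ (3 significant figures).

Isothermal: W = nRT ln(V₂/V₁) = P₁V₁ ln(V₂/V₁).
P₁V₁ = (1250 kPa)(13.9 L) = 17375 J.
W = 17375 × ln(37.3/13.9) = 17375 × 0.9871
W_by_gas = 17151 J.

W ≈ 17.2 kJ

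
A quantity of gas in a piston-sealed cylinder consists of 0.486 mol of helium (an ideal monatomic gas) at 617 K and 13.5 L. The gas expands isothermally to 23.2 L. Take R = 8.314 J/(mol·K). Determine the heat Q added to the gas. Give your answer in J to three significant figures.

Isothermal ⇒ ΔU = 0, so Q = W = nRT ln(V₂/V₁).
Q = (0.486)(8.314)(617) ln(23.2/13.5) = 2493 × 0.5415 = 1350 J.

Q ≈ 1350 J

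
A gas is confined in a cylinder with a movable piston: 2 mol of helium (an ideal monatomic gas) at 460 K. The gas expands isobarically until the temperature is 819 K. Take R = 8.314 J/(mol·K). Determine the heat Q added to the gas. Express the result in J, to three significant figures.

Isobaric: W = nRΔT = (2)(8.314)(359) = 5969 J.
ΔU = nCᵥΔT with Cᵥ = 3R/2: ΔU = (2)(12.47)(359) = 8954 J.
Q = ΔU + W = 8954 + 5969 = 14924 J.

Q ≈ 14900 J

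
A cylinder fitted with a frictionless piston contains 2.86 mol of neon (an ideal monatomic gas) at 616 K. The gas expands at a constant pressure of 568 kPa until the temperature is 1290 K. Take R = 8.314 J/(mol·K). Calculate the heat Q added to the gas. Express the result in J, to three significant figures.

Q ≈ 40100 J

Isobaric: W = nRΔT = (2.86)(8.314)(674) = 16026 J.
ΔU = nCᵥΔT with Cᵥ = 3R/2: ΔU = (2.86)(12.47)(674) = 24040 J.
Q = ΔU + W = 24040 + 16026 = 40066 J.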